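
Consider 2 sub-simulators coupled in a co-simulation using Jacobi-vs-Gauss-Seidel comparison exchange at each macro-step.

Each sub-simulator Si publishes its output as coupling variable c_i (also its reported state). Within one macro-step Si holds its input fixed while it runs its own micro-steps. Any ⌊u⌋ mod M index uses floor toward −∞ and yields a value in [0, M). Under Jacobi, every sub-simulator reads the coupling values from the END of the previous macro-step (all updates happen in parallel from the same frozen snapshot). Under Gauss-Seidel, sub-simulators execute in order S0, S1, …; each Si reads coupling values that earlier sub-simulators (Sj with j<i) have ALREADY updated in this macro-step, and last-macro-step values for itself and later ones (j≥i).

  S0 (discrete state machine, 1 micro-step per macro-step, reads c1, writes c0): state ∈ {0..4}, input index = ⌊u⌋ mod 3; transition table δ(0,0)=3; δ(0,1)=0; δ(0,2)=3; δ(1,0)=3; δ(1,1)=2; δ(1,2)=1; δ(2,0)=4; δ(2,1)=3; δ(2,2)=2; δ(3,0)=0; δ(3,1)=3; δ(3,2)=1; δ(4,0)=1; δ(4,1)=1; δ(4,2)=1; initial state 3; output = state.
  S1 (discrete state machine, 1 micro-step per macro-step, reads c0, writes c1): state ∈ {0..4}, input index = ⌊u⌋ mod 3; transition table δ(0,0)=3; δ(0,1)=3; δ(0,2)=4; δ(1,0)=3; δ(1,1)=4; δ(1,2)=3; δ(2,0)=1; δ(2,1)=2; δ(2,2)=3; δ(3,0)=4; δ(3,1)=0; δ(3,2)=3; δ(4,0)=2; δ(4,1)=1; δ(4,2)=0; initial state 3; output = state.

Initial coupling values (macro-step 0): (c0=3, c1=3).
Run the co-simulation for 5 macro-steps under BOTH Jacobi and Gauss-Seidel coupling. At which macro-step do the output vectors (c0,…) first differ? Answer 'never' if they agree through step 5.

first divergence at macro-step: never

[Jacobi] macro 1: S0 reads c1=3 → after 1×micro: 0; S1 reads c0=3 → after 1×micro: 4 ⇒ (c0=0, c1=4)
[Jacobi] macro 2: S0 reads c1=4 → after 1×micro: 0; S1 reads c0=0 → after 1×micro: 2 ⇒ (c0=0, c1=2)
[Jacobi] macro 3: S0 reads c1=2 → after 1×micro: 3; S1 reads c0=0 → after 1×micro: 1 ⇒ (c0=3, c1=1)
[Jacobi] macro 4: S0 reads c1=1 → after 1×micro: 3; S1 reads c0=3 → after 1×micro: 3 ⇒ (c0=3, c1=3)
[Jacobi] macro 5: S0 reads c1=3 → after 1×micro: 0; S1 reads c0=3 → after 1×micro: 4 ⇒ (c0=0, c1=4)
[Gauss-Seidel] macro 1: S0 reads c1=3 → after 1×micro: 0; S1 reads c0=0 → after 1×micro: 4 ⇒ (c0=0, c1=4)
[Gauss-Seidel] macro 2: S0 reads c1=4 → after 1×micro: 0; S1 reads c0=0 → after 1×micro: 2 ⇒ (c0=0, c1=2)
[Gauss-Seidel] macro 3: S0 reads c1=2 → after 1×micro: 3; S1 reads c0=3 → after 1×micro: 1 ⇒ (c0=3, c1=1)
[Gauss-Seidel] macro 4: S0 reads c1=1 → after 1×micro: 3; S1 reads c0=3 → after 1×micro: 3 ⇒ (c0=3, c1=3)
[Gauss-Seidel] macro 5: S0 reads c1=3 → after 1×micro: 0; S1 reads c0=0 → after 1×micro: 4 ⇒ (c0=0, c1=4)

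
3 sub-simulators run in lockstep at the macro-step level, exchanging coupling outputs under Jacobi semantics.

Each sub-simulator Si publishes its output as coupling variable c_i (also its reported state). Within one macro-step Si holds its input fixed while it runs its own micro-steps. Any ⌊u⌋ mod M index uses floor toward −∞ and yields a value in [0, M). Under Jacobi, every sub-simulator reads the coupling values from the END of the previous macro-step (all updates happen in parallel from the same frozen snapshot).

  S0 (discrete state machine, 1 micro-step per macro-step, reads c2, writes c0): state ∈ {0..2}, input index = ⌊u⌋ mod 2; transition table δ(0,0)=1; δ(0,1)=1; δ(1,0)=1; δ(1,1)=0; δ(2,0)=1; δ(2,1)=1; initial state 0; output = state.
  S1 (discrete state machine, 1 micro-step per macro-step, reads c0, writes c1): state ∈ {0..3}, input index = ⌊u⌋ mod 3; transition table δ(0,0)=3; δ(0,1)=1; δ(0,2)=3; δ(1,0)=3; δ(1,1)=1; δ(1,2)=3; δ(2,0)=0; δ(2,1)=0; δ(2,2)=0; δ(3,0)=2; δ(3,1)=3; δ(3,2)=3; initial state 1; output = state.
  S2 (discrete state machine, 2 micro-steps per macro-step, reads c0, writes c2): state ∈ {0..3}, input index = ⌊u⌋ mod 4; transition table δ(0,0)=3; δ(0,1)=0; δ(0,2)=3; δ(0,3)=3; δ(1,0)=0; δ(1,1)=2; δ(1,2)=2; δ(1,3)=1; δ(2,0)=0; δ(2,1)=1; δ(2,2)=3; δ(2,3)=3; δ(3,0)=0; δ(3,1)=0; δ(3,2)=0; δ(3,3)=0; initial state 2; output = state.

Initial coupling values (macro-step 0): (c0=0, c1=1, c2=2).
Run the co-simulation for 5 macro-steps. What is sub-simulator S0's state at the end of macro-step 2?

S0 state at macro-step 2 = 0

macro 1: S0 reads c2=2 → after 1×micro: 1; S1 reads c0=0 → after 1×micro: 3; S2 reads c0=0 → after 2×micro: 3 ⇒ (c0=1, c1=3, c2=3)
macro 2: S0 reads c2=3 → after 1×micro: 0; S1 reads c0=1 → after 1×micro: 3; S2 reads c0=1 → after 2×micro: 0 ⇒ (c0=0, c1=3, c2=0)
macro 3: S0 reads c2=0 → after 1×micro: 1; S1 reads c0=0 → after 1×micro: 2; S2 reads c0=0 → after 2×micro: 0 ⇒ (c0=1, c1=2, c2=0)
macro 4: S0 reads c2=0 → after 1×micro: 1; S1 reads c0=1 → after 1×micro: 0; S2 reads c0=1 → after 2×micro: 0 ⇒ (c0=1, c1=0, c2=0)
macro 5: S0 reads c2=0 → after 1×micro: 1; S1 reads c0=1 → after 1×micro: 1; S2 reads c0=1 → after 2×micro: 0 ⇒ (c0=1, c1=1, c2=0)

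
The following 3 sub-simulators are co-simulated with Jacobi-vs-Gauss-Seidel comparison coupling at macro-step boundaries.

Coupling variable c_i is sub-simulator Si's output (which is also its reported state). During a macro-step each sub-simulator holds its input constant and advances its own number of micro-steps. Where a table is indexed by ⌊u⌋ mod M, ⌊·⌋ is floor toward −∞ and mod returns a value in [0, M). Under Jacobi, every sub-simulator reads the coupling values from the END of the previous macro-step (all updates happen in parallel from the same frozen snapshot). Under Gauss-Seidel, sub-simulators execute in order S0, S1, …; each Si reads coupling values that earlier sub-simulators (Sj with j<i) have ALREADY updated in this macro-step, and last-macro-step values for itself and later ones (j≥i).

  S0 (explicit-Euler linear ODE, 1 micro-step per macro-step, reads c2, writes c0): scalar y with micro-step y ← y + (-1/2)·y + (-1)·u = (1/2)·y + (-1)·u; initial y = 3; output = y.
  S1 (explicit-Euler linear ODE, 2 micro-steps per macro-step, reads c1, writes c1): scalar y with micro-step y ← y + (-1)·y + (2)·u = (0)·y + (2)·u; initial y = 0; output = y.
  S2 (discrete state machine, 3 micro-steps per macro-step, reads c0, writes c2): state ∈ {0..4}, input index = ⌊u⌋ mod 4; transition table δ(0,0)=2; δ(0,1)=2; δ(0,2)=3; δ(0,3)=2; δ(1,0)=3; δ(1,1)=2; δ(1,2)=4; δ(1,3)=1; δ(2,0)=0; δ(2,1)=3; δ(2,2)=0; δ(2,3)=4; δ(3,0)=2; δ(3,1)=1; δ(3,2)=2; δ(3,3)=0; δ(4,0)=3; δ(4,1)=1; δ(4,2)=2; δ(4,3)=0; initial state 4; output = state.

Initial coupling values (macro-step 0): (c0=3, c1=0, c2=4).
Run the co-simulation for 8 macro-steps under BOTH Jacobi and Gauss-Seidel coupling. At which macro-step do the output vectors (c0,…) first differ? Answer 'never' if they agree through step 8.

first divergence at macro-step: 1

[Jacobi] macro 1: S0 reads c2=4 → after 1×micro: -5/2; S1 reads c1=0 → after 2×micro: 0; S2 reads c0=3 → after 3×micro: 4 ⇒ (c0=-5/2, c1=0, c2=4)
[Jacobi] macro 2: S0 reads c2=4 → after 1×micro: -21/4; S1 reads c1=0 → after 2×micro: 0; S2 reads c0=-5/2 → after 3×micro: 3 ⇒ (c0=-21/4, c1=0, c2=3)
[Jacobi] macro 3: S0 reads c2=3 → after 1×micro: -45/8; S1 reads c1=0 → after 2×micro: 0; S2 reads c0=-21/4 → after 3×micro: 3 ⇒ (c0=-45/8, c1=0, c2=3)
[Jacobi] macro 4: S0 reads c2=3 → after 1×micro: -93/16; S1 reads c1=0 → after 2×micro: 0; S2 reads c0=-45/8 → after 3×micro: 3 ⇒ (c0=-93/16, c1=0, c2=3)
[Jacobi] macro 5: S0 reads c2=3 → after 1×micro: -189/32; S1 reads c1=0 → after 2×micro: 0; S2 reads c0=-93/16 → after 3×micro: 3 ⇒ (c0=-189/32, c1=0, c2=3)
[Jacobi] macro 6: S0 reads c2=3 → after 1×micro: -381/64; S1 reads c1=0 → after 2×micro: 0; S2 reads c0=-189/32 → after 3×micro: 3 ⇒ (c0=-381/64, c1=0, c2=3)
[Jacobi] macro 7: S0 reads c2=3 → after 1×micro: -765/128; S1 reads c1=0 → after 2×micro: 0; S2 reads c0=-381/64 → after 3×micro: 3 ⇒ (c0=-765/128, c1=0, c2=3)
[Jacobi] macro 8: S0 reads c2=3 → after 1×micro: -1533/256; S1 reads c1=0 → after 2×micro: 0; S2 reads c0=-765/128 → after 3×micro: 3 ⇒ (c0=-1533/256, c1=0, c2=3)
[Gauss-Seidel] macro 1: S0 reads c2=4 → after 1×micro: -5/2; S1 reads c1=0 → after 2×micro: 0; S2 reads c0=-5/2 → after 3×micro: 3 ⇒ (c0=-5/2, c1=0, c2=3)
[Gauss-Seidel] macro 2: S0 reads c2=3 → after 1×micro: -17/4; S1 reads c1=0 → after 2×micro: 0; S2 reads c0=-17/4 → after 3×micro: 4 ⇒ (c0=-17/4, c1=0, c2=4)
[Gauss-Seidel] macro 3: S0 reads c2=4 → after 1×micro: -49/8; S1 reads c1=0 → after 2×micro: 0; S2 reads c0=-49/8 → after 3×micro: 3 ⇒ (c0=-49/8, c1=0, c2=3)
[Gauss-Seidel] macro 4: S0 reads c2=3 → after 1×micro: -97/16; S1 reads c1=0 → after 2×micro: 0; S2 reads c0=-97/16 → after 3×micro: 3 ⇒ (c0=-97/16, c1=0, c2=3)
[Gauss-Seidel] macro 5: S0 reads c2=3 → after 1×micro: -193/32; S1 reads c1=0 → after 2×micro: 0; S2 reads c0=-193/32 → after 3×micro: 3 ⇒ (c0=-193/32, c1=0, c2=3)
[Gauss-Seidel] macro 6: S0 reads c2=3 → after 1×micro: -385/64; S1 reads c1=0 → after 2×micro: 0; S2 reads c0=-385/64 → after 3×micro: 3 ⇒ (c0=-385/64, c1=0, c2=3)
[Gauss-Seidel] macro 7: S0 reads c2=3 → after 1×micro: -769/128; S1 reads c1=0 → after 2×micro: 0; S2 reads c0=-769/128 → after 3×micro: 3 ⇒ (c0=-769/128, c1=0, c2=3)
[Gauss-Seidel] macro 8: S0 reads c2=3 → after 1×micro: -1537/256; S1 reads c1=0 → after 2×micro: 0; S2 reads c0=-1537/256 → after 3×micro: 3 ⇒ (c0=-1537/256, c1=0, c2=3)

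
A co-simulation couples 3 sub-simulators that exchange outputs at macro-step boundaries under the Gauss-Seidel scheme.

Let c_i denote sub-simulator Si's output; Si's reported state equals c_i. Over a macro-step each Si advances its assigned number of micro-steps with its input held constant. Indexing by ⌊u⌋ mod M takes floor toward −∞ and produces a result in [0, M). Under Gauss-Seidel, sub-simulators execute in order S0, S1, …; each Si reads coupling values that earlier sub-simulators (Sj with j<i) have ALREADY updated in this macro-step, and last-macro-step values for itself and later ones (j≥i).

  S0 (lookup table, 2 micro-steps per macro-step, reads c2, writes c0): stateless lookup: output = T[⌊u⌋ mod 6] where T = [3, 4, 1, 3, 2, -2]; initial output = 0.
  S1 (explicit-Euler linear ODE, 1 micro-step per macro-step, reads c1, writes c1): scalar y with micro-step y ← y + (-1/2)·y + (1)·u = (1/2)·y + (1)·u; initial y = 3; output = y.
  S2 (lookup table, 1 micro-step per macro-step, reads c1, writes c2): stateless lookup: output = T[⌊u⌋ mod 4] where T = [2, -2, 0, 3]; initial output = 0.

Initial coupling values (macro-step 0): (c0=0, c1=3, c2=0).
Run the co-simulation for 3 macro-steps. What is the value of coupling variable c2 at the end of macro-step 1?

macro 1: S0 reads c2=0 → after 2×micro: 3; S1 reads c1=3 → after 1×micro: 9/2; S2 reads c1=9/2 → after 1×micro: 2 ⇒ (c0=3, c1=9/2, c2=2)
macro 2: S0 reads c2=2 → after 2×micro: 1; S1 reads c1=9/2 → after 1×micro: 27/4; S2 reads c1=27/4 → after 1×micro: 0 ⇒ (c0=1, c1=27/4, c2=0)
macro 3: S0 reads c2=0 → after 2×micro: 3; S1 reads c1=27/4 → after 1×micro: 81/8; S2 reads c1=81/8 → after 1×micro: 0 ⇒ (c0=3, c1=81/8, c2=0)

c2 at macro-step 1 = 2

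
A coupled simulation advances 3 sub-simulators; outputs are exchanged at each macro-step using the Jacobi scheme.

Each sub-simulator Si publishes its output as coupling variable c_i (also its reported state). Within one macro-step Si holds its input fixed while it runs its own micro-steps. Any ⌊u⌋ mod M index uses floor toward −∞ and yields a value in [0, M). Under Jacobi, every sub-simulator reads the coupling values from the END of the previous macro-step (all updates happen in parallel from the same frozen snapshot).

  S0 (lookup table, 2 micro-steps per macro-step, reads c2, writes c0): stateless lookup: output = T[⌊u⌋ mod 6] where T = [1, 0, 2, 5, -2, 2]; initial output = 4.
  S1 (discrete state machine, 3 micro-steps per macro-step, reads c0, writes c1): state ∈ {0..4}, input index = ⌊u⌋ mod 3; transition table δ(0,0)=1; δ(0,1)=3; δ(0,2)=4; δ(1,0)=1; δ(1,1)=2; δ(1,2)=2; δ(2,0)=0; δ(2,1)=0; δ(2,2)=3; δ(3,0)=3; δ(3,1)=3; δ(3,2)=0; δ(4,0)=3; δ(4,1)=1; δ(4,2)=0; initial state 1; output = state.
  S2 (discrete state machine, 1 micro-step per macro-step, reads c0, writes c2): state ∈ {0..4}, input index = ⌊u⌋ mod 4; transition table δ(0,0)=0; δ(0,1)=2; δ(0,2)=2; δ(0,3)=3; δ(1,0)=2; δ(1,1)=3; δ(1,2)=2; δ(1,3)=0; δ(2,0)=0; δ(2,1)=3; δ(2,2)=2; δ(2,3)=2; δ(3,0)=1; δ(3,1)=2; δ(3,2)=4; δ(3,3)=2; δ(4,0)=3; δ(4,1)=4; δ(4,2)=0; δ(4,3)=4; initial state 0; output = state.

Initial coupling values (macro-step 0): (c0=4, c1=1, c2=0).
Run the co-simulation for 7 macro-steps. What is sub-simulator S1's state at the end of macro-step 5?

S1 state at macro-step 5 = 4

macro 1: S0 reads c2=0 → after 2×micro: 1; S1 reads c0=4 → after 3×micro: 3; S2 reads c0=4 → after 1×micro: 0 ⇒ (c0=1, c1=3, c2=0)
macro 2: S0 reads c2=0 → after 2×micro: 1; S1 reads c0=1 → after 3×micro: 3; S2 reads c0=1 → after 1×micro: 2 ⇒ (c0=1, c1=3, c2=2)
macro 3: S0 reads c2=2 → after 2×micro: 2; S1 reads c0=1 → after 3×micro: 3; S2 reads c0=1 → after 1×micro: 3 ⇒ (c0=2, c1=3, c2=3)
macro 4: S0 reads c2=3 → after 2×micro: 5; S1 reads c0=2 → after 3×micro: 0; S2 reads c0=2 → after 1×micro: 4 ⇒ (c0=5, c1=0, c2=4)
macro 5: S0 reads c2=4 → after 2×micro: -2; S1 reads c0=5 → after 3×micro: 4; S2 reads c0=5 → after 1×micro: 4 ⇒ (c0=-2, c1=4, c2=4)
macro 6: S0 reads c2=4 → after 2×micro: -2; S1 reads c0=-2 → after 3×micro: 0; S2 reads c0=-2 → after 1×micro: 0 ⇒ (c0=-2, c1=0, c2=0)
macro 7: S0 reads c2=0 → after 2×micro: 1; S1 reads c0=-2 → after 3×micro: 3; S2 reads c0=-2 → after 1×micro: 2 ⇒ (c0=1, c1=3, c2=2)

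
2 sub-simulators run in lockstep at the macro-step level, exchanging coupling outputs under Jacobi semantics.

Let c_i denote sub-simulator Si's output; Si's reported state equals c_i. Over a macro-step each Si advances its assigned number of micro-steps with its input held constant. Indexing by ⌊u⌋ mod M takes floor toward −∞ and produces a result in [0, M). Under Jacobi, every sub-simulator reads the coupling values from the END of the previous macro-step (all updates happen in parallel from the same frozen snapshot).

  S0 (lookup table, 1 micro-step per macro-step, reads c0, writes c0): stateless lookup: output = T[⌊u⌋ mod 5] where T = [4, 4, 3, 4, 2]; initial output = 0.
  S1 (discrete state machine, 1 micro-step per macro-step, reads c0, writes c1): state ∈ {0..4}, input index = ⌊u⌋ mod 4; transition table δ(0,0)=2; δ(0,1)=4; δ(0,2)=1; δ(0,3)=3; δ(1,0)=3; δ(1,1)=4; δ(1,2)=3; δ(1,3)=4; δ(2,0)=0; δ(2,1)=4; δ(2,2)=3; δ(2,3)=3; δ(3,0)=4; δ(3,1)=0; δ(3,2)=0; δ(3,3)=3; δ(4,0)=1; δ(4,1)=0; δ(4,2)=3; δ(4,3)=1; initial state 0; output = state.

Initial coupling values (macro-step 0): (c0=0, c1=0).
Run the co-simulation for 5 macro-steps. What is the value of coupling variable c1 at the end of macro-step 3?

c1 at macro-step 3 = 1

macro 1: S0 reads c0=0 → after 1×micro: 4; S1 reads c0=0 → after 1×micro: 2 ⇒ (c0=4, c1=2)
macro 2: S0 reads c0=4 → after 1×micro: 2; S1 reads c0=4 → after 1×micro: 0 ⇒ (c0=2, c1=0)
macro 3: S0 reads c0=2 → after 1×micro: 3; S1 reads c0=2 → after 1×micro: 1 ⇒ (c0=3, c1=1)
macro 4: S0 reads c0=3 → after 1×micro: 4; S1 reads c0=3 → after 1×micro: 4 ⇒ (c0=4, c1=4)
macro 5: S0 reads c0=4 → after 1×micro: 2; S1 reads c0=4 → after 1×micro: 1 ⇒ (c0=2, c1=1)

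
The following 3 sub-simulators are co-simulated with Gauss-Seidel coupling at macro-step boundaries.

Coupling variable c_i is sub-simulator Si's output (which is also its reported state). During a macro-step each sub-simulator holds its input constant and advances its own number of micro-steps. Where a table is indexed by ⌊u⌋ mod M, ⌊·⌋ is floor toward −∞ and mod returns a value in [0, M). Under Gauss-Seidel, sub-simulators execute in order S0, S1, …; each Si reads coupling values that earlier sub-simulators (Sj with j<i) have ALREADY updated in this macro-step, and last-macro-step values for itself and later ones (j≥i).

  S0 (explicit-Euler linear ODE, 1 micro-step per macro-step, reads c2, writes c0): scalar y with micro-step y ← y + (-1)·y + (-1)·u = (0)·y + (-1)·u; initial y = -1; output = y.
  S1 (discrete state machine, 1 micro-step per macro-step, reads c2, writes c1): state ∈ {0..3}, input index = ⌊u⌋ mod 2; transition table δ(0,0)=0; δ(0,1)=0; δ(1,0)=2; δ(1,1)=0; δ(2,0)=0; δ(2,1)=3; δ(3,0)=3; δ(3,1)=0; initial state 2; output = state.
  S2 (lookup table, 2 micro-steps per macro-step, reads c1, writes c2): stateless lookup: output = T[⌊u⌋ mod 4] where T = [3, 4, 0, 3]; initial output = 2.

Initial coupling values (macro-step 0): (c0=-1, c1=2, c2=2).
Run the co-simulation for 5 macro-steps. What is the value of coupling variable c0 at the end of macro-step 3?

c0 at macro-step 3 = -3

macro 1: S0 reads c2=2 → after 1×micro: -2; S1 reads c2=2 → after 1×micro: 0; S2 reads c1=0 → after 2×micro: 3 ⇒ (c0=-2, c1=0, c2=3)
macro 2: S0 reads c2=3 → after 1×micro: -3; S1 reads c2=3 → after 1×micro: 0; S2 reads c1=0 → after 2×micro: 3 ⇒ (c0=-3, c1=0, c2=3)
macro 3: S0 reads c2=3 → after 1×micro: -3; S1 reads c2=3 → after 1×micro: 0; S2 reads c1=0 → after 2×micro: 3 ⇒ (c0=-3, c1=0, c2=3)
macro 4: S0 reads c2=3 → after 1×micro: -3; S1 reads c2=3 → after 1×micro: 0; S2 reads c1=0 → after 2×micro: 3 ⇒ (c0=-3, c1=0, c2=3)
macro 5: S0 reads c2=3 → after 1×micro: -3; S1 reads c2=3 → after 1×micro: 0; S2 reads c1=0 → after 2×micro: 3 ⇒ (c0=-3, c1=0, c2=3)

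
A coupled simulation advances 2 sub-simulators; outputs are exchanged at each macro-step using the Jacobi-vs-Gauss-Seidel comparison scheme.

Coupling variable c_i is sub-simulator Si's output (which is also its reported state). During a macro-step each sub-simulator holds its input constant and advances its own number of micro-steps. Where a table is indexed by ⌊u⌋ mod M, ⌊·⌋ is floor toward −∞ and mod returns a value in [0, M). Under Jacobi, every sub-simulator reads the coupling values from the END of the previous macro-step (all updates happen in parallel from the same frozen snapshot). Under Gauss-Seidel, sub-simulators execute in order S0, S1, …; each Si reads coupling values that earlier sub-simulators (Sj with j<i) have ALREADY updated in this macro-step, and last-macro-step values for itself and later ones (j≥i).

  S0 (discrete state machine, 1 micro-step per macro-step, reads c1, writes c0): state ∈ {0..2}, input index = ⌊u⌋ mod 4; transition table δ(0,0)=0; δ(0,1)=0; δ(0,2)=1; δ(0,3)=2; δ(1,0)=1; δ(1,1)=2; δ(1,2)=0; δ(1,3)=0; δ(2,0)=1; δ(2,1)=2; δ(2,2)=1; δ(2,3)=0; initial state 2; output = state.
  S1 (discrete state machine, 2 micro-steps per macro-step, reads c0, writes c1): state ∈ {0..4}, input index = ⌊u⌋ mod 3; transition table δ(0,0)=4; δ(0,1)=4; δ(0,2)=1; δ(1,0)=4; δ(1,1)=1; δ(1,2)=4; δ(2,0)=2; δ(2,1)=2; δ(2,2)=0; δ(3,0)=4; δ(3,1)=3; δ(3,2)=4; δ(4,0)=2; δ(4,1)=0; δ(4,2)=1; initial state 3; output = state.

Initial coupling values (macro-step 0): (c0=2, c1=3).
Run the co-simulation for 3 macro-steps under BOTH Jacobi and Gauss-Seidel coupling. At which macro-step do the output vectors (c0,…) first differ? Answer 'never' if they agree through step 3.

first divergence at macro-step: 1

[Jacobi] macro 1: S0 reads c1=3 → after 1×micro: 0; S1 reads c0=2 → after 2×micro: 1 ⇒ (c0=0, c1=1)
[Jacobi] macro 2: S0 reads c1=1 → after 1×micro: 0; S1 reads c0=0 → after 2×micro: 2 ⇒ (c0=0, c1=2)
[Jacobi] macro 3: S0 reads c1=2 → after 1×micro: 1; S1 reads c0=0 → after 2×micro: 2 ⇒ (c0=1, c1=2)
[Gauss-Seidel] macro 1: S0 reads c1=3 → after 1×micro: 0; S1 reads c0=0 → after 2×micro: 2 ⇒ (c0=0, c1=2)
[Gauss-Seidel] macro 2: S0 reads c1=2 → after 1×micro: 1; S1 reads c0=1 → after 2×micro: 2 ⇒ (c0=1, c1=2)
[Gauss-Seidel] macro 3: S0 reads c1=2 → after 1×micro: 0; S1 reads c0=0 → after 2×micro: 2 ⇒ (c0=0, c1=2)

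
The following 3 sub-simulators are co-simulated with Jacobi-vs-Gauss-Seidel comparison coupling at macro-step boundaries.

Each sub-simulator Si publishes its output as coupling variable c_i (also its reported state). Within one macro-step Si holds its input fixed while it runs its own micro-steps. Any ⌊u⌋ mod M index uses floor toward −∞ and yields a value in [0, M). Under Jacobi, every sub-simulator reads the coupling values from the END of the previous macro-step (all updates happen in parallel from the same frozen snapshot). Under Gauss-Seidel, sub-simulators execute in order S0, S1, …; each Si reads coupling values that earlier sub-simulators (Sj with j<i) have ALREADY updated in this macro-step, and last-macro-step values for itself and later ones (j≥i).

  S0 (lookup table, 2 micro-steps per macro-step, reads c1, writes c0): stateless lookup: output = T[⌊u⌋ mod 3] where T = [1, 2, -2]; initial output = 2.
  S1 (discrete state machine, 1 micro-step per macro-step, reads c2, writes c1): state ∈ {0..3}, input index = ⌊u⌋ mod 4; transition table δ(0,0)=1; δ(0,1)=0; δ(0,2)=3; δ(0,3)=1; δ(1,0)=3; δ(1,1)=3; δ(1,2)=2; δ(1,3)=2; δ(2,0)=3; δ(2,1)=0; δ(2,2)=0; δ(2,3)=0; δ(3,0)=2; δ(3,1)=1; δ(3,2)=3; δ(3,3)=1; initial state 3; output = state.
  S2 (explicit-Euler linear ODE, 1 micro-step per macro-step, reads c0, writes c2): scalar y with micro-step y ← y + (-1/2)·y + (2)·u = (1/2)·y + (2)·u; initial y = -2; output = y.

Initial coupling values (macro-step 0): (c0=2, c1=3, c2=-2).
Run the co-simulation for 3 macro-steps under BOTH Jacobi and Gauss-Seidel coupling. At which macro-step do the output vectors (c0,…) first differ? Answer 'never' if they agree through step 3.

first divergence at macro-step: 1

[Jacobi] macro 1: S0 reads c1=3 → after 2×micro: 1; S1 reads c2=-2 → after 1×micro: 3; S2 reads c0=2 → after 1×micro: 3 ⇒ (c0=1, c1=3, c2=3)
[Jacobi] macro 2: S0 reads c1=3 → after 2×micro: 1; S1 reads c2=3 → after 1×micro: 1; S2 reads c0=1 → after 1×micro: 7/2 ⇒ (c0=1, c1=1, c2=7/2)
[Jacobi] macro 3: S0 reads c1=1 → after 2×micro: 2; S1 reads c2=7/2 → after 1×micro: 2; S2 reads c0=1 → after 1×micro: 15/4 ⇒ (c0=2, c1=2, c2=15/4)
[Gauss-Seidel] macro 1: S0 reads c1=3 → after 2×micro: 1; S1 reads c2=-2 → after 1×micro: 3; S2 reads c0=1 → after 1×micro: 1 ⇒ (c0=1, c1=3, c2=1)
[Gauss-Seidel] macro 2: S0 reads c1=3 → after 2×micro: 1; S1 reads c2=1 → after 1×micro: 1; S2 reads c0=1 → after 1×micro: 5/2 ⇒ (c0=1, c1=1, c2=5/2)
[Gauss-Seidel] macro 3: S0 reads c1=1 → after 2×micro: 2; S1 reads c2=5/2 → after 1×micro: 2; S2 reads c0=2 → after 1×micro: 21/4 ⇒ (c0=2, c1=2, c2=21/4)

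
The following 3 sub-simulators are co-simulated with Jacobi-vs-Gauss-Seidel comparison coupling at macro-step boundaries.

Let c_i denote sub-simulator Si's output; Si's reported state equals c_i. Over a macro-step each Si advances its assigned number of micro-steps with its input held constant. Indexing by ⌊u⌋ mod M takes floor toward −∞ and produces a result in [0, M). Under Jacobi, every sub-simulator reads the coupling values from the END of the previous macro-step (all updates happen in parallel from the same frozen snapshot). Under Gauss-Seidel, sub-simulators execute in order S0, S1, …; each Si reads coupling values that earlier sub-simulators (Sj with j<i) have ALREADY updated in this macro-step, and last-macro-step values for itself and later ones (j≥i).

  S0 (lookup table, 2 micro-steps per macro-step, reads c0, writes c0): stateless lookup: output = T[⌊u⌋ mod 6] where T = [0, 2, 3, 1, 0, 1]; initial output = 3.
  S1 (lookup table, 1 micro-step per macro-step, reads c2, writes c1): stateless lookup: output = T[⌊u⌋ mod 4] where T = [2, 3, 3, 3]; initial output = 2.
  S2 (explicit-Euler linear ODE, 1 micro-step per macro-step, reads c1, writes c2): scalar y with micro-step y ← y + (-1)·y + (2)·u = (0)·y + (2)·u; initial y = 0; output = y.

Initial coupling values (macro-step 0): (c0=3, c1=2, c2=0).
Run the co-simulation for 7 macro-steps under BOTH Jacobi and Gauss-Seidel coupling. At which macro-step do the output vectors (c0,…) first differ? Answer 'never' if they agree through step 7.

first divergence at macro-step: never

[Jacobi] macro 1: S0 reads c0=3 → after 2×micro: 1; S1 reads c2=0 → after 1×micro: 2; S2 reads c1=2 → after 1×micro: 4 ⇒ (c0=1, c1=2, c2=4)
[Jacobi] macro 2: S0 reads c0=1 → after 2×micro: 2; S1 reads c2=4 → after 1×micro: 2; S2 reads c1=2 → after 1×micro: 4 ⇒ (c0=2, c1=2, c2=4)
[Jacobi] macro 3: S0 reads c0=2 → after 2×micro: 3; S1 reads c2=4 → after 1×micro: 2; S2 reads c1=2 → after 1×micro: 4 ⇒ (c0=3, c1=2, c2=4)
[Jacobi] macro 4: S0 reads c0=3 → after 2×micro: 1; S1 reads c2=4 → after 1×micro: 2; S2 reads c1=2 → after 1×micro: 4 ⇒ (c0=1, c1=2, c2=4)
[Jacobi] macro 5: S0 reads c0=1 → after 2×micro: 2; S1 reads c2=4 → after 1×micro: 2; S2 reads c1=2 → after 1×micro: 4 ⇒ (c0=2, c1=2, c2=4)
[Jacobi] macro 6: S0 reads c0=2 → after 2×micro: 3; S1 reads c2=4 → after 1×micro: 2; S2 reads c1=2 → after 1×micro: 4 ⇒ (c0=3, c1=2, c2=4)
[Jacobi] macro 7: S0 reads c0=3 → after 2×micro: 1; S1 reads c2=4 → after 1×micro: 2; S2 reads c1=2 → after 1×micro: 4 ⇒ (c0=1, c1=2, c2=4)
[Gauss-Seidel] macro 1: S0 reads c0=3 → after 2×micro: 1; S1 reads c2=0 → after 1×micro: 2; S2 reads c1=2 → after 1×micro: 4 ⇒ (c0=1, c1=2, c2=4)
[Gauss-Seidel] macro 2: S0 reads c0=1 → after 2×micro: 2; S1 reads c2=4 → after 1×micro: 2; S2 reads c1=2 → after 1×micro: 4 ⇒ (c0=2, c1=2, c2=4)
[Gauss-Seidel] macro 3: S0 reads c0=2 → after 2×micro: 3; S1 reads c2=4 → after 1×micro: 2; S2 reads c1=2 → after 1×micro: 4 ⇒ (c0=3, c1=2, c2=4)
[Gauss-Seidel] macro 4: S0 reads c0=3 → after 2×micro: 1; S1 reads c2=4 → after 1×micro: 2; S2 reads c1=2 → after 1×micro: 4 ⇒ (c0=1, c1=2, c2=4)
[Gauss-Seidel] macro 5: S0 reads c0=1 → after 2×micro: 2; S1 reads c2=4 → after 1×micro: 2; S2 reads c1=2 → after 1×micro: 4 ⇒ (c0=2, c1=2, c2=4)
[Gauss-Seidel] macro 6: S0 reads c0=2 → after 2×micro: 3; S1 reads c2=4 → after 1×micro: 2; S2 reads c1=2 → after 1×micro: 4 ⇒ (c0=3, c1=2, c2=4)
[Gauss-Seidel] macro 7: S0 reads c0=3 → after 2×micro: 1; S1 reads c2=4 → after 1×micro: 2; S2 reads c1=2 → after 1×micro: 4 ⇒ (c0=1, c1=2, c2=4)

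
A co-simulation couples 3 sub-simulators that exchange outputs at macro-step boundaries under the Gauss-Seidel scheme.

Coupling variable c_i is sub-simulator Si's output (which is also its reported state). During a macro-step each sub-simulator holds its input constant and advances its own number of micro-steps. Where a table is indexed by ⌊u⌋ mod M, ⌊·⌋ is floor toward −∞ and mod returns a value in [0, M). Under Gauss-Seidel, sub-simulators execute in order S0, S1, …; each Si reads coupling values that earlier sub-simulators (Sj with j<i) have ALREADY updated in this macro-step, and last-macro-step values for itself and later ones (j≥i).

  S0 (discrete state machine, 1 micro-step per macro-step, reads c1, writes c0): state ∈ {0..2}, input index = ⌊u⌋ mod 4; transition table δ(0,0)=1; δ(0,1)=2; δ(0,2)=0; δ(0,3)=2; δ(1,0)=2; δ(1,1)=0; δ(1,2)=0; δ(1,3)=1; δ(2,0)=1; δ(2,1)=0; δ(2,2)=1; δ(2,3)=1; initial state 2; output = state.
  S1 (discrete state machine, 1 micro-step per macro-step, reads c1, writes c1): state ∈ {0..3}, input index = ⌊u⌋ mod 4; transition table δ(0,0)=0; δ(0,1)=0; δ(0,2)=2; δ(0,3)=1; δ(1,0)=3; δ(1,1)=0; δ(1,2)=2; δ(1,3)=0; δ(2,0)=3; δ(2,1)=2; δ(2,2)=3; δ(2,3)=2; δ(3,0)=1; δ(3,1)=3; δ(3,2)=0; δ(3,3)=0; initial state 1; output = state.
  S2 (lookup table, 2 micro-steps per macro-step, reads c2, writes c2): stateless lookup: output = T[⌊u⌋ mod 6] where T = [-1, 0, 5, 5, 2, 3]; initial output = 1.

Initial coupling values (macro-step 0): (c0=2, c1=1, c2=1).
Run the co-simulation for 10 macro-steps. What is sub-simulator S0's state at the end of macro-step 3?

S0 state at macro-step 3 = 2

macro 1: S0 reads c1=1 → after 1×micro: 0; S1 reads c1=1 → after 1×micro: 0; S2 reads c2=1 → after 2×micro: 0 ⇒ (c0=0, c1=0, c2=0)
macro 2: S0 reads c1=0 → after 1×micro: 1; S1 reads c1=0 → after 1×micro: 0; S2 reads c2=0 → after 2×micro: -1 ⇒ (c0=1, c1=0, c2=-1)
macro 3: S0 reads c1=0 → after 1×micro: 2; S1 reads c1=0 → after 1×micro: 0; S2 reads c2=-1 → after 2×micro: 3 ⇒ (c0=2, c1=0, c2=3)
macro 4: S0 reads c1=0 → after 1×micro: 1; S1 reads c1=0 → after 1×micro: 0; S2 reads c2=3 → after 2×micro: 5 ⇒ (c0=1, c1=0, c2=5)
macro 5: S0 reads c1=0 → after 1×micro: 2; S1 reads c1=0 → after 1×micro: 0; S2 reads c2=5 → after 2×micro: 3 ⇒ (c0=2, c1=0, c2=3)
macro 6: S0 reads c1=0 → after 1×micro: 1; S1 reads c1=0 → after 1×micro: 0; S2 reads c2=3 → after 2×micro: 5 ⇒ (c0=1, c1=0, c2=5)
macro 7: S0 reads c1=0 → after 1×micro: 2; S1 reads c1=0 → after 1×micro: 0; S2 reads c2=5 → after 2×micro: 3 ⇒ (c0=2, c1=0, c2=3)
macro 8: S0 reads c1=0 → after 1×micro: 1; S1 reads c1=0 → after 1×micro: 0; S2 reads c2=3 → after 2×micro: 5 ⇒ (c0=1, c1=0, c2=5)
macro 9: S0 reads c1=0 → after 1×micro: 2; S1 reads c1=0 → after 1×micro: 0; S2 reads c2=5 → after 2×micro: 3 ⇒ (c0=2, c1=0, c2=3)
macro 10: S0 reads c1=0 → after 1×micro: 1; S1 reads c1=0 → after 1×micro: 0; S2 reads c2=3 → after 2×micro: 5 ⇒ (c0=1, c1=0, c2=5)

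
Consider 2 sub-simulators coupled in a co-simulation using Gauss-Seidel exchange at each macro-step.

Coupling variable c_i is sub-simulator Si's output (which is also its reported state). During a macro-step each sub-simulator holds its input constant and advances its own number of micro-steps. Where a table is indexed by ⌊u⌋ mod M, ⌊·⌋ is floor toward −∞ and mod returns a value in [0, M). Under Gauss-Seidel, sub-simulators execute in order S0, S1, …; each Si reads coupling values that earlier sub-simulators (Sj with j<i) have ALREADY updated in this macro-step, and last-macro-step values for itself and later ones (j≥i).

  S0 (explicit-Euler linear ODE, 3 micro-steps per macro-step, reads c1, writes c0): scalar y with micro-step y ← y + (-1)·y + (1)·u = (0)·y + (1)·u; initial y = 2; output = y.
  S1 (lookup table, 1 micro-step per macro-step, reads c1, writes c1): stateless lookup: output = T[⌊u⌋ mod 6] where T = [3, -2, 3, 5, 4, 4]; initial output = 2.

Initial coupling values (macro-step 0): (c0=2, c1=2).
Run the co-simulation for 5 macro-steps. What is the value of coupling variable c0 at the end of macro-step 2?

macro 1: S0 reads c1=2 → after 3×micro: 2; S1 reads c1=2 → after 1×micro: 3 ⇒ (c0=2, c1=3)
macro 2: S0 reads c1=3 → after 3×micro: 3; S1 reads c1=3 → after 1×micro: 5 ⇒ (c0=3, c1=5)
macro 3: S0 reads c1=5 → after 3×micro: 5; S1 reads c1=5 → after 1×micro: 4 ⇒ (c0=5, c1=4)
macro 4: S0 reads c1=4 → after 3×micro: 4; S1 reads c1=4 → after 1×micro: 4 ⇒ (c0=4, c1=4)
macro 5: S0 reads c1=4 → after 3×micro: 4; S1 reads c1=4 → after 1×micro: 4 ⇒ (c0=4, c1=4)

c0 at macro-step 2 = 3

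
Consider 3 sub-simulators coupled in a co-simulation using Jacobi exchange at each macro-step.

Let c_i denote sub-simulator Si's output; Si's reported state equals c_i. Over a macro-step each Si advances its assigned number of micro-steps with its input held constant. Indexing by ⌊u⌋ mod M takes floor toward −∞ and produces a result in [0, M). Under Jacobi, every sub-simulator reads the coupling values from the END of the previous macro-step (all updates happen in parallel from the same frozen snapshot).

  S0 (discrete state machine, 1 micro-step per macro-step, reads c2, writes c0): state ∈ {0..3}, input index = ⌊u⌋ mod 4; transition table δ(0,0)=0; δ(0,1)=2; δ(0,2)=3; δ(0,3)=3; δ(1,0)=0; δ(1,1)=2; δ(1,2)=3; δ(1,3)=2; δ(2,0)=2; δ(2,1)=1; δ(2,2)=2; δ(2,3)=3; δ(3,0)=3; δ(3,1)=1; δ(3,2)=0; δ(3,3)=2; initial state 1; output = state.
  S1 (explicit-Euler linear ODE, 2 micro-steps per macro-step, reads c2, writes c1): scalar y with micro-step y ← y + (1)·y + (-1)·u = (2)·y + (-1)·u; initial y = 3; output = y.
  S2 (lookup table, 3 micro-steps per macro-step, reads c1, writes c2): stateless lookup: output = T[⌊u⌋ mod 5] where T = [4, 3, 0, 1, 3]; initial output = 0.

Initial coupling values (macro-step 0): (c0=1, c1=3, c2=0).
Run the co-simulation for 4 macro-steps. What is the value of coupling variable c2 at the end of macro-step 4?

c2 at macro-step 4 = 4

macro 1: S0 reads c2=0 → after 1×micro: 0; S1 reads c2=0 → after 2×micro: 12; S2 reads c1=3 → after 3×micro: 1 ⇒ (c0=0, c1=12, c2=1)
macro 2: S0 reads c2=1 → after 1×micro: 2; S1 reads c2=1 → after 2×micro: 45; S2 reads c1=12 → after 3×micro: 0 ⇒ (c0=2, c1=45, c2=0)
macro 3: S0 reads c2=0 → after 1×micro: 2; S1 reads c2=0 → after 2×micro: 180; S2 reads c1=45 → after 3×micro: 4 ⇒ (c0=2, c1=180, c2=4)
macro 4: S0 reads c2=4 → after 1×micro: 2; S1 reads c2=4 → after 2×micro: 708; S2 reads c1=180 → after 3×micro: 4 ⇒ (c0=2, c1=708, c2=4)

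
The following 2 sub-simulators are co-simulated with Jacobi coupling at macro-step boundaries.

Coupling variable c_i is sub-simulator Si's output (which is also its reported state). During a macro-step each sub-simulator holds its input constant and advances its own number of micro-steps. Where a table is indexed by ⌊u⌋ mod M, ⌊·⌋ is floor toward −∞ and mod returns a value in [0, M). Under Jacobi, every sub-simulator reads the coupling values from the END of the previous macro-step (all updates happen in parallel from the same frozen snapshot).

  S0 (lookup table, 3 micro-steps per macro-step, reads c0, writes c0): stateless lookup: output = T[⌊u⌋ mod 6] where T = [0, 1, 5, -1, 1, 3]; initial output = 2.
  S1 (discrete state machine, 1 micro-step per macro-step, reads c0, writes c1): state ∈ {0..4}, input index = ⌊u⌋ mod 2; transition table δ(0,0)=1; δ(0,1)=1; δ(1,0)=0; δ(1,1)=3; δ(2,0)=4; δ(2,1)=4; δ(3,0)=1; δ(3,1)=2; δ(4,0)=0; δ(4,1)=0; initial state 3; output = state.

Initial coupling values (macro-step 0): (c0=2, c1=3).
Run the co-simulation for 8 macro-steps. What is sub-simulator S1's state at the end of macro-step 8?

macro 1: S0 reads c0=2 → after 3×micro: 5; S1 reads c0=2 → after 1×micro: 1 ⇒ (c0=5, c1=1)
macro 2: S0 reads c0=5 → after 3×micro: 3; S1 reads c0=5 → after 1×micro: 3 ⇒ (c0=3, c1=3)
macro 3: S0 reads c0=3 → after 3×micro: -1; S1 reads c0=3 → after 1×micro: 2 ⇒ (c0=-1, c1=2)
macro 4: S0 reads c0=-1 → after 3×micro: 3; S1 reads c0=-1 → after 1×micro: 4 ⇒ (c0=3, c1=4)
macro 5: S0 reads c0=3 → after 3×micro: -1; S1 reads c0=3 → after 1×micro: 0 ⇒ (c0=-1, c1=0)
macro 6: S0 reads c0=-1 → after 3×micro: 3; S1 reads c0=-1 → after 1×micro: 1 ⇒ (c0=3, c1=1)
macro 7: S0 reads c0=3 → after 3×micro: -1; S1 reads c0=3 → after 1×micro: 3 ⇒ (c0=-1, c1=3)
macro 8: S0 reads c0=-1 → after 3×micro: 3; S1 reads c0=-1 → after 1×micro: 2 ⇒ (c0=3, c1=2)

S1 state at macro-step 8 = 2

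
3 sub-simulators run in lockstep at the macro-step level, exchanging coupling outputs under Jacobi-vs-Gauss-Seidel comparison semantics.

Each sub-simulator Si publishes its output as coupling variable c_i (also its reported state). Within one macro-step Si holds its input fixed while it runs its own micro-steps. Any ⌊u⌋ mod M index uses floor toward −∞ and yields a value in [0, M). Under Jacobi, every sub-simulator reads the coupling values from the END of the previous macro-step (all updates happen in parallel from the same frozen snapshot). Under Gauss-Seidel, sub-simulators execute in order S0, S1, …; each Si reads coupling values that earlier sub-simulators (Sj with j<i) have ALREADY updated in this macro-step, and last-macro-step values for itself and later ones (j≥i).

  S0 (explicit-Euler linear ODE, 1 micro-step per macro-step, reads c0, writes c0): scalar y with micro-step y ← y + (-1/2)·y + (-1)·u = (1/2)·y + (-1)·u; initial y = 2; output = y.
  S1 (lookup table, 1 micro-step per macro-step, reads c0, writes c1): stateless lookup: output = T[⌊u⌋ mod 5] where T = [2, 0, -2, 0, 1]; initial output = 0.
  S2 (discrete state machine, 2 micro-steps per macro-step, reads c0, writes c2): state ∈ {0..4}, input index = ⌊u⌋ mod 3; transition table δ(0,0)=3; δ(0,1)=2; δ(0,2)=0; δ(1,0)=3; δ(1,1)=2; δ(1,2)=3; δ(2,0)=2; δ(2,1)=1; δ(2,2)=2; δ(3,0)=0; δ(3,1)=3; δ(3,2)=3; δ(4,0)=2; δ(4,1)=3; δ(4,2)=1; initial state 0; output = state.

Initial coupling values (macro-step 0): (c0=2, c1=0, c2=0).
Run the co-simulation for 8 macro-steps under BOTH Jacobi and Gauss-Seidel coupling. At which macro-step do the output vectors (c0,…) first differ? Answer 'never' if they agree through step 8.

[Jacobi] macro 1: S0 reads c0=2 → after 1×micro: -1; S1 reads c0=2 → after 1×micro: -2; S2 reads c0=2 → after 2×micro: 0 ⇒ (c0=-1, c1=-2, c2=0)
[Jacobi] macro 2: S0 reads c0=-1 → after 1×micro: 1/2; S1 reads c0=-1 → after 1×micro: 1; S2 reads c0=-1 → after 2×micro: 0 ⇒ (c0=1/2, c1=1, c2=0)
[Jacobi] macro 3: S0 reads c0=1/2 → after 1×micro: -1/4; S1 reads c0=1/2 → after 1×micro: 2; S2 reads c0=1/2 → after 2×micro: 0 ⇒ (c0=-1/4, c1=2, c2=0)
[Jacobi] macro 4: S0 reads c0=-1/4 → after 1×micro: 1/8; S1 reads c0=-1/4 → after 1×micro: 1; S2 reads c0=-1/4 → after 2×micro: 0 ⇒ (c0=1/8, c1=1, c2=0)
[Jacobi] macro 5: S0 reads c0=1/8 → after 1×micro: -1/16; S1 reads c0=1/8 → after 1×micro: 2; S2 reads c0=1/8 → after 2×micro: 0 ⇒ (c0=-1/16, c1=2, c2=0)
[Jacobi] macro 6: S0 reads c0=-1/16 → after 1×micro: 1/32; S1 reads c0=-1/16 → after 1×micro: 1; S2 reads c0=-1/16 → after 2×micro: 0 ⇒ (c0=1/32, c1=1, c2=0)
[Jacobi] macro 7: S0 reads c0=1/32 → after 1×micro: -1/64; S1 reads c0=1/32 → after 1×micro: 2; S2 reads c0=1/32 → after 2×micro: 0 ⇒ (c0=-1/64, c1=2, c2=0)
[Jacobi] macro 8: S0 reads c0=-1/64 → after 1×micro: 1/128; S1 reads c0=-1/64 → after 1×micro: 1; S2 reads c0=-1/64 → after 2×micro: 0 ⇒ (c0=1/128, c1=1, c2=0)
[Gauss-Seidel] macro 1: S0 reads c0=2 → after 1×micro: -1; S1 reads c0=-1 → after 1×micro: 1; S2 reads c0=-1 → after 2×micro: 0 ⇒ (c0=-1, c1=1, c2=0)
[Gauss-Seidel] macro 2: S0 reads c0=-1 → after 1×micro: 1/2; S1 reads c0=1/2 → after 1×micro: 2; S2 reads c0=1/2 → after 2×micro: 0 ⇒ (c0=1/2, c1=2, c2=0)
[Gauss-Seidel] macro 3: S0 reads c0=1/2 → after 1×micro: -1/4; S1 reads c0=-1/4 → after 1×micro: 1; S2 reads c0=-1/4 → after 2×micro: 0 ⇒ (c0=-1/4, c1=1, c2=0)
[Gauss-Seidel] macro 4: S0 reads c0=-1/4 → after 1×micro: 1/8; S1 reads c0=1/8 → after 1×micro: 2; S2 reads c0=1/8 → after 2×micro: 0 ⇒ (c0=1/8, c1=2, c2=0)
[Gauss-Seidel] macro 5: S0 reads c0=1/8 → after 1×micro: -1/16; S1 reads c0=-1/16 → after 1×micro: 1; S2 reads c0=-1/16 → after 2×micro: 0 ⇒ (c0=-1/16, c1=1, c2=0)
[Gauss-Seidel] macro 6: S0 reads c0=-1/16 → after 1×micro: 1/32; S1 reads c0=1/32 → after 1×micro: 2; S2 reads c0=1/32 → after 2×micro: 0 ⇒ (c0=1/32, c1=2, c2=0)
[Gauss-Seidel] macro 7: S0 reads c0=1/32 → after 1×micro: -1/64; S1 reads c0=-1/64 → after 1×micro: 1; S2 reads c0=-1/64 → after 2×micro: 0 ⇒ (c0=-1/64, c1=1, c2=0)
[Gauss-Seidel] macro 8: S0 reads c0=-1/64 → after 1×micro: 1/128; S1 reads c0=1/128 → after 1×micro: 2; S2 reads c0=1/128 → after 2×micro: 0 ⇒ (c0=1/128, c1=2, c2=0)

first divergence at macro-step: 1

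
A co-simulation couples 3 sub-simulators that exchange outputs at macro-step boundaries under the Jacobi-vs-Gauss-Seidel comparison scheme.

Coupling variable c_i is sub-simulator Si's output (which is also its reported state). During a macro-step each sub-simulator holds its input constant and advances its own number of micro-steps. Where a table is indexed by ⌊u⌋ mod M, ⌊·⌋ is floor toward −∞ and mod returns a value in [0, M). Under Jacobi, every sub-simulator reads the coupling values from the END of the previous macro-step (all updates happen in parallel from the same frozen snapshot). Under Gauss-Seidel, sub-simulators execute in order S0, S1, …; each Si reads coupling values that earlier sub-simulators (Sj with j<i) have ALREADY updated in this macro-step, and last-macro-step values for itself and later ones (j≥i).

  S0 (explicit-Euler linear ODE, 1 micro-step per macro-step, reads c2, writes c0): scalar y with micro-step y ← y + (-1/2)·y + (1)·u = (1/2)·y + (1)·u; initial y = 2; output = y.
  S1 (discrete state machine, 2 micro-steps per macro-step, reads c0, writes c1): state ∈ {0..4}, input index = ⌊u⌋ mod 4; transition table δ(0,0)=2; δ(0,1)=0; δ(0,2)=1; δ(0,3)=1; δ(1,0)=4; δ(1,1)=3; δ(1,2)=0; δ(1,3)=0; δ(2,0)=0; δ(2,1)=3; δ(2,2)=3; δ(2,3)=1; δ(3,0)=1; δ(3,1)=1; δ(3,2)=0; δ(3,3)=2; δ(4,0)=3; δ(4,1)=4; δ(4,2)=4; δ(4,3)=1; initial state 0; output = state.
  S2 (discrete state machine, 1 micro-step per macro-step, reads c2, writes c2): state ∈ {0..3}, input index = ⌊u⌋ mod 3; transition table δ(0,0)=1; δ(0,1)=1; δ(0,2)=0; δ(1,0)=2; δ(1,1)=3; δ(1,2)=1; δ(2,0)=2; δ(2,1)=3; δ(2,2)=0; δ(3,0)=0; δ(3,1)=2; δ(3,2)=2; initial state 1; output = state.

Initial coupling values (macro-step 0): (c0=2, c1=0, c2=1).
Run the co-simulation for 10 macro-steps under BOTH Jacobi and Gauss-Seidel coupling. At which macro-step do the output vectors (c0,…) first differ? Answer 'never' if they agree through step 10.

[Jacobi] macro 1: S0 reads c2=1 → after 1×micro: 2; S1 reads c0=2 → after 2×micro: 0; S2 reads c2=1 → after 1×micro: 3 ⇒ (c0=2, c1=0, c2=3)
[Jacobi] macro 2: S0 reads c2=3 → after 1×micro: 4; S1 reads c0=2 → after 2×micro: 0; S2 reads c2=3 → after 1×micro: 0 ⇒ (c0=4, c1=0, c2=0)
[Jacobi] macro 3: S0 reads c2=0 → after 1×micro: 2; S1 reads c0=4 → after 2×micro: 0; S2 reads c2=0 → after 1×micro: 1 ⇒ (c0=2, c1=0, c2=1)
[Jacobi] macro 4: S0 reads c2=1 → after 1×micro: 2; S1 reads c0=2 → after 2×micro: 0; S2 reads c2=1 → after 1×micro: 3 ⇒ (c0=2, c1=0, c2=3)
[Jacobi] macro 5: S0 reads c2=3 → after 1×micro: 4; S1 reads c0=2 → after 2×micro: 0; S2 reads c2=3 → after 1×micro: 0 ⇒ (c0=4, c1=0, c2=0)
[Jacobi] macro 6: S0 reads c2=0 → after 1×micro: 2; S1 reads c0=4 → after 2×micro: 0; S2 reads c2=0 → after 1×micro: 1 ⇒ (c0=2, c1=0, c2=1)
[Jacobi] macro 7: S0 reads c2=1 → after 1×micro: 2; S1 reads c0=2 → after 2×micro: 0; S2 reads c2=1 → after 1×micro: 3 ⇒ (c0=2, c1=0, c2=3)
[Jacobi] macro 8: S0 reads c2=3 → after 1×micro: 4; S1 reads c0=2 → after 2×micro: 0; S2 reads c2=3 → after 1×micro: 0 ⇒ (c0=4, c1=0, c2=0)
[Jacobi] macro 9: S0 reads c2=0 → after 1×micro: 2; S1 reads c0=4 → after 2×micro: 0; S2 reads c2=0 → after 1×micro: 1 ⇒ (c0=2, c1=0, c2=1)
[Jacobi] macro 10: S0 reads c2=1 → after 1×micro: 2; S1 reads c0=2 → after 2×micro: 0; S2 reads c2=1 → after 1×micro: 3 ⇒ (c0=2, c1=0, c2=3)
[Gauss-Seidel] macro 1: S0 reads c2=1 → after 1×micro: 2; S1 reads c0=2 → after 2×micro: 0; S2 reads c2=1 → after 1×micro: 3 ⇒ (c0=2, c1=0, c2=3)
[Gauss-Seidel] macro 2: S0 reads c2=3 → after 1×micro: 4; S1 reads c0=4 → after 2×micro: 0; S2 reads c2=3 → after 1×micro: 0 ⇒ (c0=4, c1=0, c2=0)
[Gauss-Seidel] macro 3: S0 reads c2=0 → after 1×micro: 2; S1 reads c0=2 → after 2×micro: 0; S2 reads c2=0 → after 1×micro: 1 ⇒ (c0=2, c1=0, c2=1)
[Gauss-Seidel] macro 4: S0 reads c2=1 → after 1×micro: 2; S1 reads c0=2 → after 2×micro: 0; S2 reads c2=1 → after 1×micro: 3 ⇒ (c0=2, c1=0, c2=3)
[Gauss-Seidel] macro 5: S0 reads c2=3 → after 1×micro: 4; S1 reads c0=4 → after 2×micro: 0; S2 reads c2=3 → after 1×micro: 0 ⇒ (c0=4, c1=0, c2=0)
[Gauss-Seidel] macro 6: S0 reads c2=0 → after 1×micro: 2; S1 reads c0=2 → after 2×micro: 0; S2 reads c2=0 → after 1×micro: 1 ⇒ (c0=2, c1=0, c2=1)
[Gauss-Seidel] macro 7: S0 reads c2=1 → after 1×micro: 2; S1 reads c0=2 → after 2×micro: 0; S2 reads c2=1 → after 1×micro: 3 ⇒ (c0=2, c1=0, c2=3)
[Gauss-Seidel] macro 8: S0 reads c2=3 → after 1×micro: 4; S1 reads c0=4 → after 2×micro: 0; S2 reads c2=3 → after 1×micro: 0 ⇒ (c0=4, c1=0, c2=0)
[Gauss-Seidel] macro 9: S0 reads c2=0 → after 1×micro: 2; S1 reads c0=2 → after 2×micro: 0; S2 reads c2=0 → after 1×micro: 1 ⇒ (c0=2, c1=0, c2=1)
[Gauss-Seidel] macro 10: S0 reads c2=1 → after 1×micro: 2; S1 reads c0=2 → after 2×micro: 0; S2 reads c2=1 → after 1×micro: 3 ⇒ (c0=2, c1=0, c2=3)

first divergence at macro-step: never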